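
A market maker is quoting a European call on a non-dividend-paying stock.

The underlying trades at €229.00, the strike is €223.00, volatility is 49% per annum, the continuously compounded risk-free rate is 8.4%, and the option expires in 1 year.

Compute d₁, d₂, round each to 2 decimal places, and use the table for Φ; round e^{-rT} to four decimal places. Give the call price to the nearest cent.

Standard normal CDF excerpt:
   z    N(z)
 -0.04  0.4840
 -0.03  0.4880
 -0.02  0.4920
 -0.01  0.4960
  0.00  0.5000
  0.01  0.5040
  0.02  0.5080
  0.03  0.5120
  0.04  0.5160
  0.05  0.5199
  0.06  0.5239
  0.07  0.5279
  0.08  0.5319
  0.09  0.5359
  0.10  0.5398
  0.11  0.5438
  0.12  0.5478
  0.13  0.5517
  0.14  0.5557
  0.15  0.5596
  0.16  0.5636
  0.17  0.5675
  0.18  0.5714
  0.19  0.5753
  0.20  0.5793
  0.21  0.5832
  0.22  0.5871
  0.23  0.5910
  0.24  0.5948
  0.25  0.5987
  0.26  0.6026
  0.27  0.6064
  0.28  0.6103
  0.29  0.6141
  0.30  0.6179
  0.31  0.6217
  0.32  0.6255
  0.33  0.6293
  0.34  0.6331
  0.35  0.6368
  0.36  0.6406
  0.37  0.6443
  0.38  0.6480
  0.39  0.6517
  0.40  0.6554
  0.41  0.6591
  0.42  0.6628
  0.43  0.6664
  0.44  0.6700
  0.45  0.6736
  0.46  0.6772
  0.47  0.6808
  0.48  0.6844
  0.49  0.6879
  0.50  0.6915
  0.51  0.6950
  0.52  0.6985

T = 1;  σ√T = 0.4900
ln(S/K) + (r + σ²/2)T = ln(229/223) + (0.084 + 0.49²/2)·1 = 0.0266 + 0.2041 = 0.2306
d₁ = 0.2306 / 0.4900 = 0.4706 → 0.47
d₂ = d₁ − σ√T = 0.4706 − 0.4900 = -0.0194 → -0.02
e^(−rT) = e^(−0.084·1) = 0.9194
C = 229·N(0.47) − 223·0.9194·N(-0.02) = 229·0.6808 − 223·0.9194·0.4920 = 155.9032 − 100.8729 = 55.0303

€55.03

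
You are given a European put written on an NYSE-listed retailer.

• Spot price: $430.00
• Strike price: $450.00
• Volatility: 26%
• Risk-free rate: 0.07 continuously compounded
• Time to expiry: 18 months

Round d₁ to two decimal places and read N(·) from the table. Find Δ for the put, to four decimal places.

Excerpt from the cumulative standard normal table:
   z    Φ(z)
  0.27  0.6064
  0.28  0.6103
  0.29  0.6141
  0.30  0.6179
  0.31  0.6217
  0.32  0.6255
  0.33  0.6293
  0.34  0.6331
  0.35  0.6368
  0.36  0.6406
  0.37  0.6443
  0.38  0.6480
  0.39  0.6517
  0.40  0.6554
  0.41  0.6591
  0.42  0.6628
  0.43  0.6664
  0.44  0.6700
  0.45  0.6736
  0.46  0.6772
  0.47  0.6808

T = 1.5;  σ√T = 0.3184
d₁ = [ln(430/450) + (0.07 + 0.26²/2)·1.5] / 0.3184 = [-0.0455 + 0.1557] / 0.3184 = 0.3462 which rounds to 0.35
N(d₁) = N(0.35) = 0.6368
Δ_put = N(d₁) − 1 = 0.6368 − 1 = -0.3632

-0.3632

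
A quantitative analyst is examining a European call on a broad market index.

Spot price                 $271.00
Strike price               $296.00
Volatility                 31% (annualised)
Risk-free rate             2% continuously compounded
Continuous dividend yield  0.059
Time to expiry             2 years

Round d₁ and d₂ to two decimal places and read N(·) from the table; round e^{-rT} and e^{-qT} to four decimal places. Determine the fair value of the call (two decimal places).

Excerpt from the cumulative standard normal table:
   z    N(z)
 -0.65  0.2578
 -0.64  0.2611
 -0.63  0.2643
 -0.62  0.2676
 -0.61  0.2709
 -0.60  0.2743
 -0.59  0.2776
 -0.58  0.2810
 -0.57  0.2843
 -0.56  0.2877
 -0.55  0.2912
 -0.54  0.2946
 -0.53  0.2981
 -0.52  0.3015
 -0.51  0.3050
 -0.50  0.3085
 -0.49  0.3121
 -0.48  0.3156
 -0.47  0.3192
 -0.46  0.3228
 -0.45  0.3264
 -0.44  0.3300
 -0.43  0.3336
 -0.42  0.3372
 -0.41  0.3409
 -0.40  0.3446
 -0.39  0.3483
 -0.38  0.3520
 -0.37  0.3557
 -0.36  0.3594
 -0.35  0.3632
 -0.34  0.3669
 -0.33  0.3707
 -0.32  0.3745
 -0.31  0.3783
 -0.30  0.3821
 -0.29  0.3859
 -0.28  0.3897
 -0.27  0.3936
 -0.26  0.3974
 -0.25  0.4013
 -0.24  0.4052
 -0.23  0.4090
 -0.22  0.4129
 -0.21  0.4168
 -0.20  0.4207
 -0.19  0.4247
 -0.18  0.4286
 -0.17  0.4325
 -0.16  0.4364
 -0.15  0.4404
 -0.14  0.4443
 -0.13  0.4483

$27.09

T = 2;  σ√T = 0.4384
d₁ = [ln(271/296) + (0.02 − 0.059 + 0.31²/2)·2] / 0.4384 = [-0.0882 + 0.0181] / 0.4384 = -0.1600 which rounds to -0.16
d₂ = d₁ − σ√T = -0.1600 − 0.4384 = -0.5984 which rounds to -0.60
exp(−qT) = exp(−0.059·2) = 0.8887;  exp(−rT) = exp(−0.02·2) = 0.9608
N(d₁) = N(-0.16) = 0.4364;  N(d₂) = N(-0.60) = 0.2743
C = 271·0.8887·0.4364 − 296·0.9608·0.2743 = 105.1016 − 78.0100 = 27.0915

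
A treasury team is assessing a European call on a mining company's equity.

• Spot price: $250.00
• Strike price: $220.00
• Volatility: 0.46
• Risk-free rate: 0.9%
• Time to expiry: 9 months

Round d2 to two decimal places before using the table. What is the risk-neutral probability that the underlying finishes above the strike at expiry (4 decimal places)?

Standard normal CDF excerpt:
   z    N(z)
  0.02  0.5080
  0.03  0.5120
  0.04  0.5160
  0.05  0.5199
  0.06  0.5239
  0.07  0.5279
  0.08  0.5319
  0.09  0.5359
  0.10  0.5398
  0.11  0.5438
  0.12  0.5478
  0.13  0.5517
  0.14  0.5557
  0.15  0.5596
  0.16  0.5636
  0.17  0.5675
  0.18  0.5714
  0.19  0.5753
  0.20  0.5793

0.5557

σ√T = 0.46 × 0.8660 = 0.3984
d₁ = [ln(250/220) + (0.009 + 0.46²/2)·0.75] / 0.3984 = [0.1278 + 0.0861] / 0.3984 = 0.5370 → 0.54
d₂ = d₁ − σ√T = 0.5370 − 0.3984 = 0.1386 → 0.14
Risk-neutral Pr[S_T > K] = N(d₂) = N(0.14) = 0.5557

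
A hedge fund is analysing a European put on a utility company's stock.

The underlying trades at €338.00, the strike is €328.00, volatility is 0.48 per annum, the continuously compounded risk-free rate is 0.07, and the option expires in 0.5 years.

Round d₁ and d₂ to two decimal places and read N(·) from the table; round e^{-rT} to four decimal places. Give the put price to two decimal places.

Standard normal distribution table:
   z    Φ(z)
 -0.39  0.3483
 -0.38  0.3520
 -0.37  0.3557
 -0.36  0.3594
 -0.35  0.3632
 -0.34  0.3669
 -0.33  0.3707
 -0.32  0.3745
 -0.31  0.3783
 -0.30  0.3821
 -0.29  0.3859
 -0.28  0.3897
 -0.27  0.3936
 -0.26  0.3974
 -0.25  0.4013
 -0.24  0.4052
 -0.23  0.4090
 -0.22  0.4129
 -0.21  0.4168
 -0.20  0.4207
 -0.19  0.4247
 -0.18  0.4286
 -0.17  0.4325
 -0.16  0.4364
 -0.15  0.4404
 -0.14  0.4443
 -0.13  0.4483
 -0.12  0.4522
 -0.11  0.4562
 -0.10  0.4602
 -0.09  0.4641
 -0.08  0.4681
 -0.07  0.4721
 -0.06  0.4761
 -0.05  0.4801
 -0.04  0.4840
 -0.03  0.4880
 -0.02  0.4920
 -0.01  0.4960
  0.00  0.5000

T = 0.5;  σ√T = 0.3394
d₁ = [ln(338/328) + (0.07 + 0.48²/2)·0.5] / 0.3394 = [0.0300 + 0.0926] / 0.3394 = 0.3613 which rounds to 0.36
d₂ = d₁ − σ√T = 0.3613 − 0.3394 = 0.0219 which rounds to 0.02
exp(−rT) = exp(−0.07·0.5) = 0.9656
P = 328·0.9656·N(-0.02) − 338·N(-0.36) = 328·0.9656·0.4920 − 338·0.3594 = 155.8247 − 121.4772 = 34.3475

€34.35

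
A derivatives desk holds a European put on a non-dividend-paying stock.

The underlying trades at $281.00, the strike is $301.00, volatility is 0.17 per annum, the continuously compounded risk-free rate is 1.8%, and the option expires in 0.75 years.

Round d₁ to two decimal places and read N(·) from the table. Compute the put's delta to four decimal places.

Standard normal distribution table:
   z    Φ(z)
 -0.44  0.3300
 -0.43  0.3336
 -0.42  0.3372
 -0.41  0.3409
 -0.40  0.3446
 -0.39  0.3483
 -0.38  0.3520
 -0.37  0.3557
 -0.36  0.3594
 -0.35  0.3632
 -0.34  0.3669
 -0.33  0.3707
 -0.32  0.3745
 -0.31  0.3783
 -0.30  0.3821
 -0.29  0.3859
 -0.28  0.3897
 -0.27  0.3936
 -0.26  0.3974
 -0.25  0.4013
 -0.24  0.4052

T = 0.75;  σ√T = 0.1472
ln(S/K) + (r + σ²/2)T = ln(281/301) + (0.018 + 0.17²/2)·0.75 = -0.0688 + 0.0243 = -0.0444
d₁ = -0.0444 / 0.1472 = -0.3017 ⇒ -0.30
N(d₁) = N(-0.30) = 0.3821
Δ_put = N(d₁) − 1 = 0.3821 − 1 = -0.6179

-0.6179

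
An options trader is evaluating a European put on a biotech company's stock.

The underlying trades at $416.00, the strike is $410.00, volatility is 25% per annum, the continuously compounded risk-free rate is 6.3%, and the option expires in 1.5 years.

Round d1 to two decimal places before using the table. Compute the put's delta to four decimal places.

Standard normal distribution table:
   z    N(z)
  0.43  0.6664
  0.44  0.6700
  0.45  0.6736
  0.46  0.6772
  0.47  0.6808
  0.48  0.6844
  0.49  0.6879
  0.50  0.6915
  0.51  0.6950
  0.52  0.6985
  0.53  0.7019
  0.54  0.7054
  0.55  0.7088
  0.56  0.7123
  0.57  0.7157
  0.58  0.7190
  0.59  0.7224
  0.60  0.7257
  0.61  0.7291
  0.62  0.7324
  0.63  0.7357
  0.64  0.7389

σ√T = 0.25 × 1.2247 = 0.3062
d₁ = [ln(416/410) + (0.063 + 0.25²/2)·1.5] / 0.3062 = [0.0145 + 0.1414] / 0.3062 = 0.5092 ⇒ 0.51
N(d₁) = N(0.51) = 0.6950
Δ_put = N(d₁) − 1 = 0.6950 − 1 = -0.3050

-0.3050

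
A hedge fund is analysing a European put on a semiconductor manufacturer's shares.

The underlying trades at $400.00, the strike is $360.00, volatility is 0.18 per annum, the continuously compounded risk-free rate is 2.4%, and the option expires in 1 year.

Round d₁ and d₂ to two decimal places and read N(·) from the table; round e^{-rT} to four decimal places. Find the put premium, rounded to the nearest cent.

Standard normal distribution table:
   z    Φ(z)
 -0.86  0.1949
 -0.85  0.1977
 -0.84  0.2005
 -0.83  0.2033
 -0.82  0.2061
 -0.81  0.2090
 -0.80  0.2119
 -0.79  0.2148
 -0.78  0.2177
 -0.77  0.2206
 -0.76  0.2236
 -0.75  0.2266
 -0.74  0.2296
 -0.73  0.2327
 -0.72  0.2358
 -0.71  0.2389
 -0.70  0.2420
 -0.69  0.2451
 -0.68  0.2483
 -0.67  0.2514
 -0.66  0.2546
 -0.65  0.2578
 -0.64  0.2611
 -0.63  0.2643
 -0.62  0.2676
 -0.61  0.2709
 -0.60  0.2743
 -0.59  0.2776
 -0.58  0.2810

$9.29

T = 1;  σ√T = 0.1800
d₁ = [ln(400/360) + (0.024 + 0.18²/2)·1] / 0.1800 = [0.1054 + 0.0402] / 0.1800 = 0.8087 which rounds to 0.81
d₂ = d₁ − σ√T = 0.8087 − 0.1800 = 0.6287 which rounds to 0.63
e^(−rT) = e^(−0.024·1) = 0.9763
P = 360·0.9763·N(-0.63) − 400·N(-0.81) = 360·0.9763·0.2643 − 400·0.2090 = 92.8930 − 83.6000 = 9.2930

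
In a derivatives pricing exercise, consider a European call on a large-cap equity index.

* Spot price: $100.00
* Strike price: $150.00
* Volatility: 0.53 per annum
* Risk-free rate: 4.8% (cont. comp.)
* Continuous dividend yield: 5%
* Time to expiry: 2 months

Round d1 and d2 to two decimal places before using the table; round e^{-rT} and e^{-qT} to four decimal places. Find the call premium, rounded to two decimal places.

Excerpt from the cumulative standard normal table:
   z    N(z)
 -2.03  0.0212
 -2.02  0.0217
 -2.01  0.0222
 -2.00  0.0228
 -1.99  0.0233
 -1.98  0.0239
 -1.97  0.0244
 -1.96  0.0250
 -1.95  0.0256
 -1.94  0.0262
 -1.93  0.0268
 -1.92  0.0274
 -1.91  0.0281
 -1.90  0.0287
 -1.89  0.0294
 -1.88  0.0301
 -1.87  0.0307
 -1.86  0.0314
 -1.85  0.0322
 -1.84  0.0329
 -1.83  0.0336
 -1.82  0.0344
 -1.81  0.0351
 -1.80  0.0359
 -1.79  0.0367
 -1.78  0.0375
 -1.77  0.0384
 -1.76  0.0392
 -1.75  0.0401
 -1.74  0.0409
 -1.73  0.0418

σ√T = 0.53·√0.1667 = 0.2164
d₁ = [ln(100/150) + (0.048 − 0.05 + 0.53²/2)·0.1667] / 0.2164 = [-0.4055 + 0.0231] / 0.2164 = -1.7673 ⇒ -1.77
d₂ = d₁ − σ√T = -1.7673 − 0.2164 = -1.9837 ⇒ -1.98
e^(−qT) = e^(−0.05·0.1667) = 0.9917;  e^(−rT) = e^(−0.048·0.1667) = 0.9920
C = 100·0.9917·N(-1.77) − 150·0.9920·N(-1.98) = 100·0.9917·0.0384 − 150·0.9920·0.0239 = 3.8081 − 3.5563 = 0.2518

$0.25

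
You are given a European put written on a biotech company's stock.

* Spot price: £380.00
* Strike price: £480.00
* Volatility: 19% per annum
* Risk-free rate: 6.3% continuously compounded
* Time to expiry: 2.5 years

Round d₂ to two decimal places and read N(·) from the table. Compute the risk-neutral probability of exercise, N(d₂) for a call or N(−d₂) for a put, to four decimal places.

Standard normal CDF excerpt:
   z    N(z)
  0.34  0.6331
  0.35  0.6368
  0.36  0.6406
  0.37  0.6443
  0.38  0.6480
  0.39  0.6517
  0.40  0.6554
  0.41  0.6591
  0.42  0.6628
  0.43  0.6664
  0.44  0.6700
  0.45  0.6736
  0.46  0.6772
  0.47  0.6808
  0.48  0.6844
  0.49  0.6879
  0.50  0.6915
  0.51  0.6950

T = 2.5;  σ√T = 0.3004
d₁ = [ln(380/480) + (0.063 + ½·0.19²)·2.5] / (σ√T) = (-0.2336 + 0.2026) / 0.3004 = -0.1032 → -0.10
d₂ = -0.1032 − 0.3004 = -0.4036 → -0.40
Risk-neutral Pr[S_T < K] = N(−d₂) = N(0.40) = 0.6554

0.6554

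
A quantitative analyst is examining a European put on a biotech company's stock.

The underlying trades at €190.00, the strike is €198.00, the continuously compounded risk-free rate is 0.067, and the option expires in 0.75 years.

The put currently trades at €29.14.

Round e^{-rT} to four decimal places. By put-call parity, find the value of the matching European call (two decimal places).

€30.84

exp(−rT) = exp(−0.067·0.75) = 0.9510
Put-call parity: C − P = S − K·e^(−rT) = 190 − 198·0.9510 = 190 − 188.2980 = 1.7020
C = P + (C − P) = 29.14 + (1.7020) = 30.8420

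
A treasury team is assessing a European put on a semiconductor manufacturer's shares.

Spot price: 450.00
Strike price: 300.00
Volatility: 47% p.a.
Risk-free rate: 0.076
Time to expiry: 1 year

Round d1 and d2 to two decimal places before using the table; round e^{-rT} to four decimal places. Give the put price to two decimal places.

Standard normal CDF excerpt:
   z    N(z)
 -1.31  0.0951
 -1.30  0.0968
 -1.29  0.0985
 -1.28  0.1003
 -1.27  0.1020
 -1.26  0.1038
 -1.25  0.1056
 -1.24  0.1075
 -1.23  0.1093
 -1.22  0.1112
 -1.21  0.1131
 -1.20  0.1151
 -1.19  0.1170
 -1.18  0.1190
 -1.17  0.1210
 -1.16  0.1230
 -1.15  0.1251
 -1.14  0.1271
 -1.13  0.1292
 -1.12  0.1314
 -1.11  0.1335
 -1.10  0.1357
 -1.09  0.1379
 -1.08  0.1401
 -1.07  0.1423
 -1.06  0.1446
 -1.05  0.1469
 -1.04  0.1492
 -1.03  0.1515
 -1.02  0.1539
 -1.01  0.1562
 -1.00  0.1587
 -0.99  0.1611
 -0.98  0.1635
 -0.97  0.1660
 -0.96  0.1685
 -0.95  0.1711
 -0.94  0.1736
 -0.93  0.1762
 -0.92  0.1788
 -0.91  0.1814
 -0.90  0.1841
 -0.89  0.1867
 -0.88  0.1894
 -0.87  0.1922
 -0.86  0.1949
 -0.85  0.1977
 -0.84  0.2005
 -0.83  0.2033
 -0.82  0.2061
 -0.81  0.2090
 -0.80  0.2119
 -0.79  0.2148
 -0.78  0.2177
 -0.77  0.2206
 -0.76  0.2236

13.01

T = 1;  σ√T = 0.4700
d₁ = [ln(450/300) + (0.076 + 0.47²/2)·1] / 0.4700 = [0.4055 + 0.1865] / 0.4700 = 1.2594 ≈ 1.26
d₂ = d₁ − σ√T = 1.2594 − 0.4700 = 0.7894 ≈ 0.79
exp(−rT) = exp(−0.076·1) = 0.9268
N(−d₂) = N(-0.79) = 0.2148;  N(−d₁) = N(-1.26) = 0.1038
P = 300·0.9268·0.2148 − 450·0.1038 = 59.7230 − 46.7100 = 13.0130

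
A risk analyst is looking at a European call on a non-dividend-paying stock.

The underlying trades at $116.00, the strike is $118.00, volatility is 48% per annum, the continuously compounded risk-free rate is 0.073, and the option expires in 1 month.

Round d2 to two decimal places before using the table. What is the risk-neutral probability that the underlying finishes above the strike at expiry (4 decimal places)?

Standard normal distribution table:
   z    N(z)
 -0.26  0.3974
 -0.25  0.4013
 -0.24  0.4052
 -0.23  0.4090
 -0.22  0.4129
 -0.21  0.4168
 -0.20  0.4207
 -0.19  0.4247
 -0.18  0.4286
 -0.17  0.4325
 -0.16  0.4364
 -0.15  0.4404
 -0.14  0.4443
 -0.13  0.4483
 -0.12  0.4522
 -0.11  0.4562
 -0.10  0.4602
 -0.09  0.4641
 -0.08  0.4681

0.4404

T = 0.08333;  σ√T = 0.1386
d₁ = [ln(116/118) + (0.073 + 0.48²/2)·0.08333] / 0.1386 = [-0.0171 + 0.0157] / 0.1386 = -0.0102 ⇒ -0.01
d₂ = d₁ − σ√T = -0.0102 − 0.1386 = -0.1487 ⇒ -0.15
Pr(exercise) under Q = N(d₂) = 0.4404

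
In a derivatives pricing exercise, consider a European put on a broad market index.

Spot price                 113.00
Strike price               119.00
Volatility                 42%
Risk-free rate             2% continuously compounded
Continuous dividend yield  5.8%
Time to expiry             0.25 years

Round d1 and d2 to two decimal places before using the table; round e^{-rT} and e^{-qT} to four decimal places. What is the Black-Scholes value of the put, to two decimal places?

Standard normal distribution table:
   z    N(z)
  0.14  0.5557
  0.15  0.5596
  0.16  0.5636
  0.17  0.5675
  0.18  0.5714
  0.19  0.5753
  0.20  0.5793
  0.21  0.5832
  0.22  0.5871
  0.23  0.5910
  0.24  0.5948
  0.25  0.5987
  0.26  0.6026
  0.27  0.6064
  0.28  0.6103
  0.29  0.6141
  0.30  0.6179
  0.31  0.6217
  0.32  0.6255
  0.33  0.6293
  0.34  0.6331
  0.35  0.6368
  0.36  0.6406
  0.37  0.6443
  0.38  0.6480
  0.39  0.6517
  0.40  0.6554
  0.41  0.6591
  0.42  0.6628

13.53

σ√T = 0.42·√0.25 = 0.2100
ln(S/K) + (r − q + σ²/2)T = ln(113/119) + (0.02 − 0.058 + 0.42²/2)·0.25 = -0.0517 + 0.0125 = -0.0392
d₁ = -0.0392 / 0.2100 = -0.1866 ≈ -0.19
d₂ = d₁ − σ√T = -0.1866 − 0.2100 = -0.3966 ≈ -0.40
exp(−qT) = exp(−0.058·0.25) = 0.9856;  exp(−rT) = exp(−0.02·0.25) = 0.9950
P = 119·0.9950·N(0.40) − 113·0.9856·N(0.19) = 119·0.9950·0.6554 − 113·0.9856·0.5753 = 77.6026 − 64.0728 = 13.5299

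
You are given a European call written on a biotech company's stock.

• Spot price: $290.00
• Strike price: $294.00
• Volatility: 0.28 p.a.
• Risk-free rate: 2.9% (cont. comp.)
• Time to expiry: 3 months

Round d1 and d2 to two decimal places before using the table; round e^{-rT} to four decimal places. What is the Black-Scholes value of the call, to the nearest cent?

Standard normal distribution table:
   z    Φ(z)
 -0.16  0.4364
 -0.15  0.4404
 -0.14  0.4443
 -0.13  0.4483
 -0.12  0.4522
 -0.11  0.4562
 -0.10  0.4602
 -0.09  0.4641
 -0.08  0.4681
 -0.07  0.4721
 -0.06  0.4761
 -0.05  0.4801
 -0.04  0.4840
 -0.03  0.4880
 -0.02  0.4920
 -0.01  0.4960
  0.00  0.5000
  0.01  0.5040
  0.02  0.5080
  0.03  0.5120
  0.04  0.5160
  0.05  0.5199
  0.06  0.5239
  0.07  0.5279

σ√T = 0.28·√0.25 = 0.1400
d₁ = [ln(290/294) + (0.029 + ½·0.28²)·0.25] / (σ√T) = (-0.0137 + 0.0171) / 0.1400 = 0.0239 ≈ 0.02
d₂ = 0.0239 − 0.1400 = -0.1161 ≈ -0.12
exp(−rT) = exp(−0.029·0.25) = 0.9928
N(d₁) = N(0.02) = 0.5080;  N(d₂) = N(-0.12) = 0.4522
C = 290·0.5080 − 294·0.9928·0.4522 = 147.3200 − 131.9896 = 15.3304

$15.33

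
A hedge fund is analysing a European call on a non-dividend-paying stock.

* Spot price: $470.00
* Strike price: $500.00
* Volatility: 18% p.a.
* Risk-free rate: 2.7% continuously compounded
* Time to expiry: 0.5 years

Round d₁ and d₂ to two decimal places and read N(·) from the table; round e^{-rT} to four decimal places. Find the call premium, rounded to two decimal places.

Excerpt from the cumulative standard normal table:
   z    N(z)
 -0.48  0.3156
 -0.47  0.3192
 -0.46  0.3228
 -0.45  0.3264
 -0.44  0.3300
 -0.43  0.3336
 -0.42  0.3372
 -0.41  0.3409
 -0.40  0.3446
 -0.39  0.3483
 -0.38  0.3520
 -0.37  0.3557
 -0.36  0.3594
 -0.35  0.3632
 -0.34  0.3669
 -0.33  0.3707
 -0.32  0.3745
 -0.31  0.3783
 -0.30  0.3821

$13.23

σ√T = 0.18 × 0.7071 = 0.1273
ln(S/K) + (r + σ²/2)T = ln(470/500) + (0.027 + 0.18²/2)·0.5 = -0.0619 + 0.0216 = -0.0403
d₁ = -0.0403 / 0.1273 = -0.3164 ⇒ -0.32
d₂ = d₁ − σ√T = -0.3164 − 0.1273 = -0.4437 ⇒ -0.44
e^(−rT) = e^(−0.027·0.5) = 0.9866
N(d₁) = N(-0.32) = 0.3745;  N(d₂) = N(-0.44) = 0.3300
C = 470·0.3745 − 500·0.9866·0.3300 = 176.0150 − 162.7890 = 13.2260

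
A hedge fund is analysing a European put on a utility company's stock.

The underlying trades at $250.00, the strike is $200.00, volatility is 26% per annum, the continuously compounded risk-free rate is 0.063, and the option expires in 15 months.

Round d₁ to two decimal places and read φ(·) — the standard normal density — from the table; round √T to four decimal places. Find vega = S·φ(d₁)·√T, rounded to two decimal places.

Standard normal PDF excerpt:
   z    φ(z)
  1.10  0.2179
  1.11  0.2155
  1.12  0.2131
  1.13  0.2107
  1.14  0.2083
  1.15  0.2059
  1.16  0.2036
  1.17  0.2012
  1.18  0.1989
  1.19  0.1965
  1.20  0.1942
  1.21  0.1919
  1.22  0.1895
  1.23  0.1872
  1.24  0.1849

T = 1.25;  σ√T = 0.2907
d₁ = [ln(250/200) + (0.063 + 0.26²/2)·1.25] / 0.2907 = [0.2231 + 0.1210] / 0.2907 = 1.1839 ⇒ 1.18
√T = √1.25 = 1.1180
φ(d₁) = φ(1.18) = 0.1989
vega = S·φ(d₁)·√T = 250·0.1989·1.1180 = 55.5926

55.59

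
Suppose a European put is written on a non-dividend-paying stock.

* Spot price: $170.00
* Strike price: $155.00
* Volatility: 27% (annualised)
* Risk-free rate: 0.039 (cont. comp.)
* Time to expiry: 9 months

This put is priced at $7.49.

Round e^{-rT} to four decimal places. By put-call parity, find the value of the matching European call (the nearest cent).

e^(−rT) = e^(−0.039·0.75) = 0.9712
Put-call parity: C − P = S − K·e^(−rT) = 170 − 155·0.9712 = 170 − 150.5360 = 19.4640
C = P + (C − P) = 7.49 + (19.4640) = 26.9540

$26.95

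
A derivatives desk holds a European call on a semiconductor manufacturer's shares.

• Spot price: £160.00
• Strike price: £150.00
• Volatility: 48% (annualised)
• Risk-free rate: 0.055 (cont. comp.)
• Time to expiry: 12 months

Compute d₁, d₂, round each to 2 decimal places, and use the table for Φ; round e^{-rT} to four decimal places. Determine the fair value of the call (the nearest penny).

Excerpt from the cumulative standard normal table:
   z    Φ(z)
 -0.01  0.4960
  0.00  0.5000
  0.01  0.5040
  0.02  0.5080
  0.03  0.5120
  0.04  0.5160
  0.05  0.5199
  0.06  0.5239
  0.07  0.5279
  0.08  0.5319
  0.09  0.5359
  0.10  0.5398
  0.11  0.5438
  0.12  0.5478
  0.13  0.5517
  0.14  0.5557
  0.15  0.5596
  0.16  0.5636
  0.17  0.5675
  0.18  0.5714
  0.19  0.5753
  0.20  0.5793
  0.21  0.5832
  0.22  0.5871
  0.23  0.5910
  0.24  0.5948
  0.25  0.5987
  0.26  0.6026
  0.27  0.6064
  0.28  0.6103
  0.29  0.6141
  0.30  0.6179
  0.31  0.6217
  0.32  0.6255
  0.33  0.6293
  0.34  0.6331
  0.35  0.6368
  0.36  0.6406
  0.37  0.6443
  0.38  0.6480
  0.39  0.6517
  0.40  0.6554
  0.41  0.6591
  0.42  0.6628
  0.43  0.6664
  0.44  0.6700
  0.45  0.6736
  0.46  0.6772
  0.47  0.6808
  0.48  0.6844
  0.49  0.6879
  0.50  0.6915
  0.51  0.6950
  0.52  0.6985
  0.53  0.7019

σ√T = 0.48 × 1.0000 = 0.4800
d₁ = [ln(160/150) + (0.055 + 0.48²/2)·1] / 0.4800 = [0.0645 + 0.1702] / 0.4800 = 0.4890 ≈ 0.49
d₂ = d₁ − σ√T = 0.4890 − 0.4800 = 0.0090 ≈ 0.01
exp(−rT) = exp(−0.055·1) = 0.9465
N(d₁) = N(0.49) = 0.6879;  N(d₂) = N(0.01) = 0.5040
C = 160·0.6879 − 150·0.9465·0.5040 = 110.0640 − 71.5554 = 38.5086

£38.51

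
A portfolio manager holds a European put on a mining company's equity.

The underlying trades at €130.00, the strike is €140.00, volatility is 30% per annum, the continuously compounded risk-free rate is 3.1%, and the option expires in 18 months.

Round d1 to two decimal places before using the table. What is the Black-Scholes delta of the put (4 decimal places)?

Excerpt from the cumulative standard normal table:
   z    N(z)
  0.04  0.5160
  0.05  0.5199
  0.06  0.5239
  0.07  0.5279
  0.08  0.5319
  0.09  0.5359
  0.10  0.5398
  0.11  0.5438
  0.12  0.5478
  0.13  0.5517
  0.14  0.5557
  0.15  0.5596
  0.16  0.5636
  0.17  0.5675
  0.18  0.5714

σ√T = 0.3·√1.5 = 0.3674
d₁ = [ln(130/140) + (0.031 + ½·0.3²)·1.5] / (σ√T) = (-0.0741 + 0.1140) / 0.3674 = 0.1086 ≈ 0.11
N(d₁) = N(0.11) = 0.5438
Δ_put = N(d₁) − 1 = 0.5438 − 1 = -0.4562

-0.4562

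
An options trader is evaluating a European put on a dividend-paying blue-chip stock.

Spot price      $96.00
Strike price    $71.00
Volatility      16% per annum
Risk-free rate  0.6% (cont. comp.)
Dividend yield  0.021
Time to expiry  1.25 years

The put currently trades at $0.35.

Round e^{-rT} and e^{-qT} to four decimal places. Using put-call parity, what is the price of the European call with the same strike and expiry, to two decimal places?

$23.40

e^(−qT) = e^(−0.021·1.25) = 0.9741;  e^(−rT) = e^(−0.006·1.25) = 0.9925
Put-call parity: C − P = S·e^(−qT) − K·e^(−rT) = 96·0.9741 − 71·0.9925 = 93.5136 − 70.4675 = 23.0461
C = P + (C − P) = 0.35 + (23.0461) = 23.3961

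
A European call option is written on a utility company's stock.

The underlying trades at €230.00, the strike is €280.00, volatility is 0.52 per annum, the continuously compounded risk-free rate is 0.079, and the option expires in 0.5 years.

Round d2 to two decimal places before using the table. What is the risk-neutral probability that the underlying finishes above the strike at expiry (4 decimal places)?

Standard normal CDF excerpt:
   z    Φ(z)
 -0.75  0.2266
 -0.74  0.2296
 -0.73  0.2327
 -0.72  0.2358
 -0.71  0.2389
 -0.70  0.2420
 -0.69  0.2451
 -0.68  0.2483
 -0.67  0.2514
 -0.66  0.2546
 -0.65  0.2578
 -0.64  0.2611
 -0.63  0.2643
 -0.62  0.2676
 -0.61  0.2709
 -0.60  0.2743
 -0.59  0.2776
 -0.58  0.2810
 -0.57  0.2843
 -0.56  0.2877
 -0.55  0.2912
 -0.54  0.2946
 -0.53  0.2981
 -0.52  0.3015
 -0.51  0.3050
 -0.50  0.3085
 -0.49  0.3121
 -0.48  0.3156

σ√T = 0.52·√0.5 = 0.3677
d₁ = [ln(230/280) + (0.079 + ½·0.52²)·0.5] / (σ√T) = (-0.1967 + 0.1071) / 0.3677 = -0.2437 ≈ -0.24
d₂ = -0.2437 − 0.3677 = -0.6114 ≈ -0.61
Risk-neutral Pr[S_T > K] = N(d₂) = N(-0.61) = 0.2709

0.2709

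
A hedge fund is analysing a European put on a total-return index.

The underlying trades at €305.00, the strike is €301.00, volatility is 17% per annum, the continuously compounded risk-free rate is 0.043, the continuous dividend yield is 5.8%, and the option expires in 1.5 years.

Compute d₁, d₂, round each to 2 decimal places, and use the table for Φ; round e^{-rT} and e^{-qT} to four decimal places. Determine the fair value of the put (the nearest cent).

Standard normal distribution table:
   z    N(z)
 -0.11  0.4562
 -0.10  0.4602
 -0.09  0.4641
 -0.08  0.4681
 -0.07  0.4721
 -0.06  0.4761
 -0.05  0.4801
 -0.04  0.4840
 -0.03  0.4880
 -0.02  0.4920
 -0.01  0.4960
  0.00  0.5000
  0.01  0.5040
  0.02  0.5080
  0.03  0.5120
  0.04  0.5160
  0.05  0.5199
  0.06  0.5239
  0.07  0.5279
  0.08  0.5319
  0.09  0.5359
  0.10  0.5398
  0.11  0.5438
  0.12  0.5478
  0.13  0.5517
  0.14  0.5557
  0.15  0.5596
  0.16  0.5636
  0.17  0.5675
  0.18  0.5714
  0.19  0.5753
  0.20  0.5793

€24.80

σ√T = 0.17·√1.5 = 0.2082
d₁ = [ln(305/301) + (0.043 − 0.058 + 0.17²/2)·1.5] / 0.2082 = [0.0132 − 0.0008] / 0.2082 = 0.0594 → 0.06
d₂ = d₁ − σ√T = 0.0594 − 0.2082 = -0.1488 → -0.15
e^(−qT) = e^(−0.058·1.5) = 0.9167;  e^(−rT) = e^(−0.043·1.5) = 0.9375
N(−d₂) = N(0.15) = 0.5596;  N(−d₁) = N(-0.06) = 0.4761
P = 301·0.9375·0.5596 − 305·0.9167·0.4761 = 157.9121 − 133.1145 = 24.7977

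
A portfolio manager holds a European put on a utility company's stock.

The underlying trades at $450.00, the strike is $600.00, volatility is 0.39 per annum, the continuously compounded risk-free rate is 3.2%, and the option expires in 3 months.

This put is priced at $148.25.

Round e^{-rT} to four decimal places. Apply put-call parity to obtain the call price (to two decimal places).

$3.05

e^(−rT) = e^(−0.032·0.25) = 0.9920
Put-call parity: C − P = S − K·e^(−rT) = 450 − 600·0.9920 = 450 − 595.2000 = -145.2000
C = P + (C − P) = 148.25 + (-145.2000) = 3.0500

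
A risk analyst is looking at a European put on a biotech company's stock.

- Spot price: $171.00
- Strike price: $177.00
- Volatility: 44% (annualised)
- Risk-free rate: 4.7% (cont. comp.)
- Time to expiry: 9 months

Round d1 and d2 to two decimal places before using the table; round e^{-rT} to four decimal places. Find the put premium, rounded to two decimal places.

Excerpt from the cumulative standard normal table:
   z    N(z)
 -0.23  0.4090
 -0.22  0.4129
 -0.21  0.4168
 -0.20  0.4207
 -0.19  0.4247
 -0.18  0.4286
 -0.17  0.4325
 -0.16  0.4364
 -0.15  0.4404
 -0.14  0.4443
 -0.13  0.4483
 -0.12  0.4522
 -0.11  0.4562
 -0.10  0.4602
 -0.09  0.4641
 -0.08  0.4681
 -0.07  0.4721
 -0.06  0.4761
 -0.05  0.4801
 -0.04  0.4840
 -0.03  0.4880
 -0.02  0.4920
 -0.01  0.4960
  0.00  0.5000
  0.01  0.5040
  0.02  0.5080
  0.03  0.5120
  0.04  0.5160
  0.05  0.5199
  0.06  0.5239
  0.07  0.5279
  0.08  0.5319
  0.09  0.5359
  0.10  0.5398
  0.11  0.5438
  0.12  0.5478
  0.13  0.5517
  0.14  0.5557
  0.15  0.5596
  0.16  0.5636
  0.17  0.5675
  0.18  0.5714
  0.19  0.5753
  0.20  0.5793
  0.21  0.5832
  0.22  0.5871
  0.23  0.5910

$25.68

T = 0.75;  σ√T = 0.3811
ln(S/K) + (r + σ²/2)T = ln(171/177) + (0.047 + 0.44²/2)·0.75 = -0.0345 + 0.1078 = 0.0734
d₁ = 0.0734 / 0.3811 = 0.1925 ≈ 0.19
d₂ = d₁ − σ√T = 0.1925 − 0.3811 = -0.1885 ≈ -0.19
e^(−rT) = e^(−0.047·0.75) = 0.9654
N(−d₂) = N(0.19) = 0.5753;  N(−d₁) = N(-0.19) = 0.4247
P = 177·0.9654·0.5753 − 171·0.4247 = 98.3048 − 72.6237 = 25.6811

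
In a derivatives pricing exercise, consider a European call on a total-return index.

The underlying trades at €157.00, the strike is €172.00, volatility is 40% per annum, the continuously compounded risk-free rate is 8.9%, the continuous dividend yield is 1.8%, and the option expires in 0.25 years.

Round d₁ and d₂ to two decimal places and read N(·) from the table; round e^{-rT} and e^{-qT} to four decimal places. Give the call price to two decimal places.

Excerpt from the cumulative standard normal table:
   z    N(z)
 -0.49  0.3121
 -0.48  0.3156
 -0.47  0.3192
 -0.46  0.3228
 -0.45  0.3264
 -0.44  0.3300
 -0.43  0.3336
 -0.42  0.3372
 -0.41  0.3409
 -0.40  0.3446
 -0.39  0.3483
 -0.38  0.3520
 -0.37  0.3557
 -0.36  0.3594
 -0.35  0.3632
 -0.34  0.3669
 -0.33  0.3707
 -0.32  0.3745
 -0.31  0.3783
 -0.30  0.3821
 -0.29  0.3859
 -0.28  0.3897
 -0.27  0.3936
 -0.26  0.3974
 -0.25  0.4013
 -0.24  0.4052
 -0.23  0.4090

σ√T = 0.4·√0.25 = 0.2000
ln(S/K) + (r − q + σ²/2)T = ln(157/172) + (0.089 − 0.018 + 0.4²/2)·0.25 = -0.0912 + 0.0378 = -0.0535
d₁ = -0.0535 / 0.2000 = -0.2675 ≈ -0.27
d₂ = d₁ − σ√T = -0.2675 − 0.2000 = -0.4675 ≈ -0.47
exp(−qT) = exp(−0.018·0.25) = 0.9955;  exp(−rT) = exp(−0.089·0.25) = 0.9780
N(d₁) = N(-0.27) = 0.3936;  N(d₂) = N(-0.47) = 0.3192
C = 157·0.9955·0.3936 − 172·0.9780·0.3192 = 61.5171 − 53.6945 = 7.8226

€7.82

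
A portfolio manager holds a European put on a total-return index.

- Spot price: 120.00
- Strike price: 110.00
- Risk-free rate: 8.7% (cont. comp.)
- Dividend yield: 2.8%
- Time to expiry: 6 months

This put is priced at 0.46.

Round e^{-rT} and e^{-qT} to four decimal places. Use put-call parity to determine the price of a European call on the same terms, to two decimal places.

exp(−qT) = exp(−0.028·0.5) = 0.9861;  exp(−rT) = exp(−0.087·0.5) = 0.9574
Put-call parity: C − P = S·e^(−qT) − K·e^(−rT) = 120·0.9861 − 110·0.9574 = 118.3320 − 105.3140 = 13.0180
C = P + (C − P) = 0.46 + (13.0180) = 13.4780

13.48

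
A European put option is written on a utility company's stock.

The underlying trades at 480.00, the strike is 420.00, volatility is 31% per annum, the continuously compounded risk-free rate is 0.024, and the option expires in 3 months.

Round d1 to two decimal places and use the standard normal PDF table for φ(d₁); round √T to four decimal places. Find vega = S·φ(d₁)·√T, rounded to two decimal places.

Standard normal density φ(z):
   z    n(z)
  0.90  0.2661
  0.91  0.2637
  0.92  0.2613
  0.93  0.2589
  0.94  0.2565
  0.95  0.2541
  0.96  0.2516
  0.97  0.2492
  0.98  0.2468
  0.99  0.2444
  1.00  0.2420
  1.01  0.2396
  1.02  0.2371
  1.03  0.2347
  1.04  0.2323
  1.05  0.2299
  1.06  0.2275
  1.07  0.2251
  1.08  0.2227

59.23

σ√T = 0.31·√0.25 = 0.1550
d₁ = [ln(480/420) + (0.024 + 0.31²/2)·0.25] / 0.1550 = [0.1335 + 0.0180] / 0.1550 = 0.9777 ⇒ 0.98
√T = √0.25 = 0.5000
φ(d₁) = φ(0.98) = 0.2468
vega = S·φ(d₁)·√T = 480·0.2468·0.5000 = 59.2320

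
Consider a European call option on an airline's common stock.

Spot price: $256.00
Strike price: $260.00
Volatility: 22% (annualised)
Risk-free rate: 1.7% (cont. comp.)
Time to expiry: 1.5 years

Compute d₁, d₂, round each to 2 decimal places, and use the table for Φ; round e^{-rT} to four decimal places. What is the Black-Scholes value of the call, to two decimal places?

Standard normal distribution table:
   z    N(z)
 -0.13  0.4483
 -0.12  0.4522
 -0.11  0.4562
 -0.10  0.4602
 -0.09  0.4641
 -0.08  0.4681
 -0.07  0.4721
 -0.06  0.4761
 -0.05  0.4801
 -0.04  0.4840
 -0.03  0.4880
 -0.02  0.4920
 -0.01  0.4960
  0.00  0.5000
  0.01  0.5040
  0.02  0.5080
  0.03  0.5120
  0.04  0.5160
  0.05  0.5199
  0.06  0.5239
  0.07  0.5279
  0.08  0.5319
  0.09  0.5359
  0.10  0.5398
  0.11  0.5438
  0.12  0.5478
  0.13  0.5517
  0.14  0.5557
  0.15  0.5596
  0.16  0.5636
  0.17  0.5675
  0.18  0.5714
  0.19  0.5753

σ√T = 0.22 × 1.2247 = 0.2694
d₁ = [ln(256/260) + (0.017 + ½·0.22²)·1.5] / (σ√T) = (-0.0155 + 0.0618) / 0.2694 = 0.1718 → 0.17
d₂ = 0.1718 − 0.2694 = -0.0976 → -0.10
e^(−rT) = e^(−0.017·1.5) = 0.9748
N(d₁) = N(0.17) = 0.5675;  N(d₂) = N(-0.10) = 0.4602
C = 256·0.5675 − 260·0.9748·0.4602 = 145.2800 − 116.6368 = 28.6432

$28.64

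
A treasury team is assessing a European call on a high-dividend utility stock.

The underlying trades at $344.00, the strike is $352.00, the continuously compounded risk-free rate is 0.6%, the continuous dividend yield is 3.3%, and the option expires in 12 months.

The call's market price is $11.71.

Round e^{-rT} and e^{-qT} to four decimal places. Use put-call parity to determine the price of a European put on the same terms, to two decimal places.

$28.78

exp(−qT) = exp(−0.033·1) = 0.9675;  exp(−rT) = exp(−0.006·1) = 0.9940
Put-call parity: C − P = S·e^(−qT) − K·e^(−rT) = 344·0.9675 − 352·0.9940 = 332.8200 − 349.8880 = -17.0680
P = C − (C − P) = 11.71 − (-17.0680) = 28.7780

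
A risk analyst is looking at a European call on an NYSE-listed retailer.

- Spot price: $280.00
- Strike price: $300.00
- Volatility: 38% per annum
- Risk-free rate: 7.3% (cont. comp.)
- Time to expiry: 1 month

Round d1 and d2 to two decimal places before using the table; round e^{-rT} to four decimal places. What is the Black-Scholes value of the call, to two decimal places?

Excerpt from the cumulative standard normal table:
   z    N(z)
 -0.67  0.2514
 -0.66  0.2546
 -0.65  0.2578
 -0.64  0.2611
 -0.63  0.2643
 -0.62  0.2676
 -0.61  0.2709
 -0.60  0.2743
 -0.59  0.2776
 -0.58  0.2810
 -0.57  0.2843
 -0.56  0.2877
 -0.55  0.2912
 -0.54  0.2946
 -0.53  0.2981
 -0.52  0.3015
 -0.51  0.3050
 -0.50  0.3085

$5.61

σ√T = 0.38 × 0.2887 = 0.1097
d₁ = [ln(280/300) + (0.073 + 0.38²/2)·0.08333] / 0.1097 = [-0.0690 + 0.0121] / 0.1097 = -0.5186 which rounds to -0.52
d₂ = d₁ − σ√T = -0.5186 − 0.1097 = -0.6283 which rounds to -0.63
exp(−rT) = exp(−0.073·0.08333) = 0.9939
C = 280·N(-0.52) − 300·0.9939·N(-0.63) = 280·0.3015 − 300·0.9939·0.2643 = 84.4200 − 78.8063 = 5.6137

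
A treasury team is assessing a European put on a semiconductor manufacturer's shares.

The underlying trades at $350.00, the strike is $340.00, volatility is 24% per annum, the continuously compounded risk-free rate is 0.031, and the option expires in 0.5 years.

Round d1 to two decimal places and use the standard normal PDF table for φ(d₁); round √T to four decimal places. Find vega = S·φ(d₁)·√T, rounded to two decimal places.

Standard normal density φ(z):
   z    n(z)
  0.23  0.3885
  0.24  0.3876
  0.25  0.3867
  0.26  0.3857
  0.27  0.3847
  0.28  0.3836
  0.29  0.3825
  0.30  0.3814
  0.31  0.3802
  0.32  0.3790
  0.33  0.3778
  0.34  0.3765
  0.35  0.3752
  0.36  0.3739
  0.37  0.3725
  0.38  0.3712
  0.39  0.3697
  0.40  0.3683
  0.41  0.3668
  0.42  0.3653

T = 0.5;  σ√T = 0.1697
ln(S/K) + (r + σ²/2)T = ln(350/340) + (0.031 + 0.24²/2)·0.5 = 0.0290 + 0.0299 = 0.0589
d₁ = 0.0589 / 0.1697 = 0.3470 ≈ 0.35
√T = √0.5 = 0.7071
φ(d₁) = φ(0.35) = 0.3752
vega = S·φ(d₁)·√T = 350·0.3752·0.7071 = 92.8564

92.86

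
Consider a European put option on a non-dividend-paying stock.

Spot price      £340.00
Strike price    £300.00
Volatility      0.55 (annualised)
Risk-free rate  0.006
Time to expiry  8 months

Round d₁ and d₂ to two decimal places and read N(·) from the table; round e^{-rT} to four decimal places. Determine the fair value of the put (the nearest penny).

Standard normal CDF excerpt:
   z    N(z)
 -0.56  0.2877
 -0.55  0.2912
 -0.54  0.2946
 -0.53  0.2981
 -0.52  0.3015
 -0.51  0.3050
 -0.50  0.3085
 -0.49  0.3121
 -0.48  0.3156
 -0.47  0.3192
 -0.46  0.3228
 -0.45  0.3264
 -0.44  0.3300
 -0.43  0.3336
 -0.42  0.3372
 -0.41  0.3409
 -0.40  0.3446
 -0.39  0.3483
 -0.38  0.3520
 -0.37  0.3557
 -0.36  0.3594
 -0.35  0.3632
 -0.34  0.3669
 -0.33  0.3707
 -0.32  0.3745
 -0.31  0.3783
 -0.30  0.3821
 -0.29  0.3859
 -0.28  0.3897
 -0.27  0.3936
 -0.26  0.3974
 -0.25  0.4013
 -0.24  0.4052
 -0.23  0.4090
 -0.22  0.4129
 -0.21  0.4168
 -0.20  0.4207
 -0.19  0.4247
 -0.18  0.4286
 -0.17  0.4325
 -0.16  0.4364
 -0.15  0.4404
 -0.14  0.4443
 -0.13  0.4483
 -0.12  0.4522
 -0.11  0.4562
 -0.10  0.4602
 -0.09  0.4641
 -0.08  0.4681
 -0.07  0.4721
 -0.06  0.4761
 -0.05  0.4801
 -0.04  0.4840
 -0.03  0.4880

£38.56

T = 0.6667;  σ√T = 0.4491
ln(S/K) + (r + σ²/2)T = ln(340/300) + (0.006 + 0.55²/2)·0.6667 = 0.1252 + 0.1048 = 0.2300
d₁ = 0.2300 / 0.4491 = 0.5122 ⇒ 0.51
d₂ = d₁ − σ√T = 0.5122 − 0.4491 = 0.0631 ⇒ 0.06
e^(−rT) = e^(−0.006·0.6667) = 0.9960
N(−d₂) = N(-0.06) = 0.4761;  N(−d₁) = N(-0.51) = 0.3050
P = 300·0.9960·0.4761 − 340·0.3050 = 142.2587 − 103.7000 = 38.5587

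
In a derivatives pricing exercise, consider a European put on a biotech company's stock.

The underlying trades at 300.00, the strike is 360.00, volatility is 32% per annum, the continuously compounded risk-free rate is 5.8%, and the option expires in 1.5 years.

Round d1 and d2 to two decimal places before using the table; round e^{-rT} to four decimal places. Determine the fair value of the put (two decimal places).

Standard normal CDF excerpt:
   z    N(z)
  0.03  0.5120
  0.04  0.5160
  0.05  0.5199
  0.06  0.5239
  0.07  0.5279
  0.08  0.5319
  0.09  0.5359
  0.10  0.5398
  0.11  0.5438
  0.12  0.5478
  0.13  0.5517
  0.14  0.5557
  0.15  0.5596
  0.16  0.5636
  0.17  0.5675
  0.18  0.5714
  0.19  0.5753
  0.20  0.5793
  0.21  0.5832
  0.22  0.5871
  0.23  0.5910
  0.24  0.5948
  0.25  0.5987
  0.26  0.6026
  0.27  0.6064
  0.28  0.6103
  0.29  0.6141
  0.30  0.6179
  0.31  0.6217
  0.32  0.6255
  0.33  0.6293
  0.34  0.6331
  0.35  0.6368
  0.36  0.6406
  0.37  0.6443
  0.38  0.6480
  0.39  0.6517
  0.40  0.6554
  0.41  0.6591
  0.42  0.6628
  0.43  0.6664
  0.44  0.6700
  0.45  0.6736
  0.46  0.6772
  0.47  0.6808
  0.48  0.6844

65.14

σ√T = 0.32·√1.5 = 0.3919
ln(S/K) + (r + σ²/2)T = ln(300/360) + (0.058 + 0.32²/2)·1.5 = -0.1823 + 0.1638 = -0.0185
d₁ = -0.0185 / 0.3919 = -0.0473 ⇒ -0.05
d₂ = d₁ − σ√T = -0.0473 − 0.3919 = -0.4392 ⇒ -0.44
e^(−rT) = e^(−0.058·1.5) = 0.9167
N(−d₂) = N(0.44) = 0.6700;  N(−d₁) = N(0.05) = 0.5199
P = 360·0.9167·0.6700 − 300·0.5199 = 221.1080 − 155.9700 = 65.1380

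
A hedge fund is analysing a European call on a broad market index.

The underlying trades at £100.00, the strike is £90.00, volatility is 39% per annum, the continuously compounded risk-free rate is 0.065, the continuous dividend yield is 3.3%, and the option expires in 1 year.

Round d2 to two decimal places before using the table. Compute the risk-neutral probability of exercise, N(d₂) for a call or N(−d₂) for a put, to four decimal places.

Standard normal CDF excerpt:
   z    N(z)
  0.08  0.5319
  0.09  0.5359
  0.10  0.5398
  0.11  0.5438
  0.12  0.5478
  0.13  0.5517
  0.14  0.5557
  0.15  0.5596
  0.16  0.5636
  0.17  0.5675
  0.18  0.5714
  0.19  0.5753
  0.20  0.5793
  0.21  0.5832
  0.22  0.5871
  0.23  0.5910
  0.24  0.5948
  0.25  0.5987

0.5636

σ√T = 0.39 × 1.0000 = 0.3900
d₁ = [ln(100/90) + (0.065 − 0.033 + 0.39²/2)·1] / 0.3900 = [0.1054 + 0.1081] / 0.3900 = 0.5472 ≈ 0.55
d₂ = d₁ − σ√T = 0.5472 − 0.3900 = 0.1572 ≈ 0.16
Pr(exercise) under Q = N(d₂) = 0.5636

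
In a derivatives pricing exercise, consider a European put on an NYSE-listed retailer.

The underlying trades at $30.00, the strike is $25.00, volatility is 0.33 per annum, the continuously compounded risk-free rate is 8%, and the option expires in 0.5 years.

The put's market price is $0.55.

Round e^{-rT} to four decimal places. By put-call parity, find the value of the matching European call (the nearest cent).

$6.53

exp(−rT) = exp(−0.08·0.5) = 0.9608
Put-call parity: C − P = S − K·e^(−rT) = 30 − 25·0.9608 = 30 − 24.0200 = 5.9800
C = P + (C − P) = 0.55 + (5.9800) = 6.5300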